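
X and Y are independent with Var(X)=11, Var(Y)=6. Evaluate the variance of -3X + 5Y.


Independence => Cov(X,Y)=0
Var(-3X + 5Y) = (-3)^2*Var(X) + 5^2*Var(Y)
= 9*11 + 25*6 = 249

249


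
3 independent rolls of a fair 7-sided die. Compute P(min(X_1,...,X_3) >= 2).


P(min >= 2) = P(all X_i >= 2) = (P(X_1 >= 2))^3
= (6/7)^3 = 216/343

216/343


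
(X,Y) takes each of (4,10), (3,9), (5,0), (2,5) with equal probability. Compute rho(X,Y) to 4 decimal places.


Cov(X,Y) = -1.7500, Var(X) = 1.2500, Var(Y) = 15.5000
rho = Cov/(sqrt(VarX)*sqrt(VarY)) = -0.3976

-0.3976


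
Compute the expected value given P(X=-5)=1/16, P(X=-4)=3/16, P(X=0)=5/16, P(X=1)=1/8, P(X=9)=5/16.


E[X] = sum(x * P(x))
= -5*1/16 - 4*3/16 + 0*5/16 + 1*1/8 + 9*5/16
= 15/8

15/8


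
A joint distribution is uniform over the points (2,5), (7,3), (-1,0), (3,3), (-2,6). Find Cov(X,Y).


E[X]=9/5, E[Y]=17/5, E[XY]=28/5
Cov(X,Y) = E[XY] - E[X]E[Y] = 28/5 - 9/5*17/5 = -13/25

-13/25


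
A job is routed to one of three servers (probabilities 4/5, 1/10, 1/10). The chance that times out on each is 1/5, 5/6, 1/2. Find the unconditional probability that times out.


P(A) = P(A|B1)P(B1) + P(A|B2)P(B2) + P(A|B3)P(B3)
= 1/5*4/5 + 5/6*1/10 + 1/2*1/10
= 4/25 + 1/12 + 1/20 = 22/75

22/75


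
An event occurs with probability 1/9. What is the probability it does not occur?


P(A') = 1 - P(A) = 1 - 1/9 = 8/9

8/9


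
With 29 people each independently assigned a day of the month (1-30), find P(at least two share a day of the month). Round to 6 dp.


P(all different) = prod((30-i)/30 for i=0..28) = 0.000000
P(at least one match) = 1 - 0.000000 = 1.000000

1.000000


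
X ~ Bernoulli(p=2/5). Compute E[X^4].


For Bernoulli: X in {0,1}
E[X^4] = 0^4*(1-2/5) + 1^4*2/5 = 2/5

2/5


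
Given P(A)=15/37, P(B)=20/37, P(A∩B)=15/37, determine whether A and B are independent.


P(A)*P(B) = 15/37*20/37 = 300/1369
P(A∩B) = 15/37 != 300/1369, so not independent

No, A and B are not independent


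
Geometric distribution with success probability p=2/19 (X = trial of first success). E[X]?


For geometric (trials until first success), E[X] = 1/p = 1/(2/19) = 19/2

19/2


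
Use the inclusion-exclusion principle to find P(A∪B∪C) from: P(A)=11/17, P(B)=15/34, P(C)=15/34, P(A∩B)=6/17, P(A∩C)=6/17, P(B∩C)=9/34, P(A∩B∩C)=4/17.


P(A∪B∪C) = P(A)+P(B)+P(C) - P(AB)-P(AC)-P(BC) + P(ABC)
= 11/17+15/34+15/34 - 6/17-6/17-9/34 + 4/17
= 27/34

27/34


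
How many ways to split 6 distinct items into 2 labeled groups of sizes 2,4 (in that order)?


6! = 720
Denominator: 2!=2 * 4!=24
Coefficient = 720 / 48 = 15

15


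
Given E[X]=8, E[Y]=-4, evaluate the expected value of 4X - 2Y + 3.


E[4X - 2Y + 3] = 4*E[X] - 2*E[Y] + 3
= (4)*(8) + (-2)*(-4) + (3)
= 32 + 8 + 3 = 43

43


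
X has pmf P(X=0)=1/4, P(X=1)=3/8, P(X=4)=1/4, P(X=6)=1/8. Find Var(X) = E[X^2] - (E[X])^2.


E[X] = 17/8, E[X^2] = 71/8
Var(X) = E[X^2] - (E[X])^2 = 71/8 - (17/8)^2 = 279/64

279/64


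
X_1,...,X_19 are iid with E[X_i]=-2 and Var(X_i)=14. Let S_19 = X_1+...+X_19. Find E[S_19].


E[S_n] = n*E[X_1] = 19*-2 = -38

-38


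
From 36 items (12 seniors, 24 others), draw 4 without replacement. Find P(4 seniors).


P(X=4) = C(12,4)*C(24,0) / C(36,4)
= 495*1 / 58905
= 495/58905 = 1/119

1/119


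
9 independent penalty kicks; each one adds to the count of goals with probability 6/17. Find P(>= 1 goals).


P(at least one) = 1 - P(none)
P(none) = (1 - 6/17)^9 = (11/17)^9 = 2357947691/118587876497
P(at least one) = 1 - 2357947691/118587876497 = 116229928806/118587876497

116229928806/118587876497


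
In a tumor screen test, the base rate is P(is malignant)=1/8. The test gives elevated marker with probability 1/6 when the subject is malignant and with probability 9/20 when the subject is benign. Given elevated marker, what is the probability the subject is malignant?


P(A) = P(A|B)P(B) + P(A|B')P(B') = 1/6*1/8 + 9/20*7/8 = 199/480
P(B|A) = P(A|B)P(B)/P(A) = (1/48)/(199/480) = 10/199

10/199


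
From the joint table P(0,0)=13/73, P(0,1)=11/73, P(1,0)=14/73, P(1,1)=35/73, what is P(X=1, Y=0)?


Read from table: P(X=1, Y=0) = 14/73

14/73


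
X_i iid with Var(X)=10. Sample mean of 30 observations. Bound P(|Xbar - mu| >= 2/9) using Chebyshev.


Var(Xbar) = Var(X)/n = 10/30
Chebyshev: P(|Xbar-mu| >= 2/9) <= Var(Xbar)/(2/9)^2 = (1/3)/(4/81) = 27/4
Bound exceeds 1, so trivial bound: 1

1


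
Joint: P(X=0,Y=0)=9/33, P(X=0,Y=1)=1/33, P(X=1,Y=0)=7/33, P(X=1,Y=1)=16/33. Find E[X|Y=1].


P(Y=1) = 17/33
E[X|Y=1] = (0*1 + 1*16)/17 = 16/17

16/17


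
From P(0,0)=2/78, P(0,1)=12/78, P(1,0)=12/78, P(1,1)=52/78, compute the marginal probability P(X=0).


P(X=0) = P(0,0)+P(0,1) = 2/78 + 12/78 = 14/78 = 7/39

7/39


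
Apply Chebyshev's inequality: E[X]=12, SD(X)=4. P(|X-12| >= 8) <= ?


k = 8/4 = 2
Chebyshev: P(|X-mu| >= k*sigma) <= 1/k^2 = 1/2^2 = 1/4

1/4


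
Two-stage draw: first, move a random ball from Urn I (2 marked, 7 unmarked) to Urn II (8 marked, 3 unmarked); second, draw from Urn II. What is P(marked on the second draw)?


P(transfer marked) = 2/9; P(transfer unmarked) = 7/9
If marked transferred: Urn II has 9 marked of 12, so P(marked|marked moved) = 3/4
If unmarked transferred: Urn II has 8 marked of 12, so P(marked|unmarked moved) = 2/3
By total probability: P(marked) = 2/9*3/4 + 7/9*2/3 = 37/54

37/54


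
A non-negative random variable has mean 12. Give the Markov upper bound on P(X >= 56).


Markov: P(X >= a) <= E[X]/a
P(X >= 56) <= 12/56 = 3/14

3/14


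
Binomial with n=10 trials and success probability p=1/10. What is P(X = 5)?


P(X=5) = C(10,5) * p^5 * (1-p)^5
= 252 * 1/100000 * 59049/100000
= 3720087/2500000000

3720087/2500000000


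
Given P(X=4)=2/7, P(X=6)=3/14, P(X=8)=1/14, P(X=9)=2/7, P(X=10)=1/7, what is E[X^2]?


E[X^2] = sum(g(x)*P(x))
= 16*2/7 + 36*3/14 + 64*1/14 + 81*2/7 + 100*1/7
= 380/7

380/7


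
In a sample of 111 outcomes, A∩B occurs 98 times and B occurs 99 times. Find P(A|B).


P(A|B) = P(A∩B)/P(B) = (98/111)/(99/111) = 98/99

98/99


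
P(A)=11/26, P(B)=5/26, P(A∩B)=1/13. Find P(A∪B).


P(A∪B) = P(A) + P(B) - P(A∩B)
= 11/26 + 5/26 - 1/13 = 7/13

7/13


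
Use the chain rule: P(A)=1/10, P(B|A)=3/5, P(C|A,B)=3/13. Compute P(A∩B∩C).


P(A∩B∩C) = P(A) * P(B|A) * P(C|A∩B)
= 1/10 * 3/5 * 3/13
= 3/50 * 3/13 = 9/650

9/650


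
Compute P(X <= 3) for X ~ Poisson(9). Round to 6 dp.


P(X<=3) = e^(-9)*9^0/0! + e^(-9)*9^1/1! + e^(-9)*9^2/2! + e^(-9)*9^3/3!
≈ 0.0001234098 + 0.0011106882 + 0.0049980971 + 0.0149942912
= 0.0212264863
≈ 0.021226

0.021226


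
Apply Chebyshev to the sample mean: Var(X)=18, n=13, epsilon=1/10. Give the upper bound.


Var(Xbar) = Var(X)/n = 18/13
Chebyshev: P(|Xbar-mu| >= 1/10) <= Var(Xbar)/(1/10)^2 = (18/13)/(1/100) = 1800/13
Bound exceeds 1, so trivial bound: 1

1


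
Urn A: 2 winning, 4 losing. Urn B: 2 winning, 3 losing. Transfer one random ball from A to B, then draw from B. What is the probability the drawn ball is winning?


P(transfer winning) = 2/6 = 1/3; P(transfer losing) = 2/3
If winning transferred: Urn II has 3 winning of 6, so P(winning|winning moved) = 1/2
If losing transferred: Urn II has 2 winning of 6, so P(winning|losing moved) = 1/3
By total probability: P(winning) = 1/3*1/2 + 2/3*1/3 = 7/18

7/18


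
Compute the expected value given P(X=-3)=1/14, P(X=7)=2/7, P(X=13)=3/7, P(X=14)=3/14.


E[X] = sum(x * P(x))
= -3*1/14 + 7*2/7 + 13*3/7 + 14*3/14
= 145/14

145/14


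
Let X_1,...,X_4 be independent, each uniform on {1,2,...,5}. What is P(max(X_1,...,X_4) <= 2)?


P(max <= 2) = P(all X_i <= 2) = (P(X_1 <= 2))^4
= (2/5)^4 = 16/625

16/625


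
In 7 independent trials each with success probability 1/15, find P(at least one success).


P(at least one) = 1 - P(none)
P(none) = (1 - 1/15)^7 = (14/15)^7 = 105413504/170859375
P(at least one) = 1 - 105413504/170859375 = 65445871/170859375

65445871/170859375


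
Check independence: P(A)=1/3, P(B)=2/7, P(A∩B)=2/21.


P(A)*P(B) = 1/3*2/7 = 2/21
P(A∩B) = 2/21, which equals P(A)P(B), so independent

Yes, A and B are independent


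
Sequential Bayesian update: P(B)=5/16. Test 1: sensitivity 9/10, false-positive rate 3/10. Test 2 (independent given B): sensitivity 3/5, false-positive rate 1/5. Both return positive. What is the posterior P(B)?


After test 1: P(+) = 9/10*5/16 + 3/10*11/16 = 39/80
P(B|+) = (9/32)/(39/80) = 15/26
After test 2 (use post1 as new prior): P(+) = 3/5*15/26 + 1/5*11/26 = 28/65
P(B|+,+) = (9/26)/(28/65) = 45/56

45/56


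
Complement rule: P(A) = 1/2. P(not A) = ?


P(A') = 1 - P(A) = 1 - 1/2 = 1/2

1/2


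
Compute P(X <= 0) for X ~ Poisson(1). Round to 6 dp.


P(X<=0) = e^(-1)*1^0/0!
≈ 0.3678794412
≈ 0.367879

0.367879


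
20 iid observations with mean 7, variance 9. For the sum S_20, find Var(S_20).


By independence, Var(S_n) = n*Var(X_1) = 20*9 = 180

180


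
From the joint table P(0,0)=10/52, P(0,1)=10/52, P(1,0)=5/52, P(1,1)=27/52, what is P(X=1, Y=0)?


Read from table: P(X=1, Y=0) = 5/52

5/52


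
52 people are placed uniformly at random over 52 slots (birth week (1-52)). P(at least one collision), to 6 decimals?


P(all different) = prod((52-i)/52 for i=0..51) = 0.000000
P(at least one match) = 1 - 0.000000 = 1.000000

1.000000


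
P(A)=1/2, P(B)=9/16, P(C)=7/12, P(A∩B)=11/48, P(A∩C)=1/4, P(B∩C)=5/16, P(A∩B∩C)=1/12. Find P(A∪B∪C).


P(A∪B∪C) = P(A)+P(B)+P(C) - P(AB)-P(AC)-P(BC) + P(ABC)
= 1/2+9/16+7/12 - 11/48-1/4-5/16 + 1/12
= 15/16

15/16


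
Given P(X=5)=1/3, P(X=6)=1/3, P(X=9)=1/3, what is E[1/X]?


E[1/X] = sum(g(x)*P(x))
= 1/5*1/3 + 1/6*1/3 + 1/9*1/3
= 43/270

43/270


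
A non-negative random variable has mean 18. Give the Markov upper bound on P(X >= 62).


Markov: P(X >= a) <= E[X]/a
P(X >= 62) <= 18/62 = 9/31

9/31


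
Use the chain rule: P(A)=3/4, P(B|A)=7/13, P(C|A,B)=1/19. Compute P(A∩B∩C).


P(A∩B∩C) = P(A) * P(B|A) * P(C|A∩B)
= 3/4 * 7/13 * 1/19
= 21/52 * 1/19 = 21/988

21/988


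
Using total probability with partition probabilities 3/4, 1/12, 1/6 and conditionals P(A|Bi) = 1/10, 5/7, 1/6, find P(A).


P(A) = P(A|B1)P(B1) + P(A|B2)P(B2) + P(A|B3)P(B3)
= 1/10*3/4 + 5/7*1/12 + 1/6*1/6
= 3/40 + 5/84 + 1/36 = 409/2520

409/2520


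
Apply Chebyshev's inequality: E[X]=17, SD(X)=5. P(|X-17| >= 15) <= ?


k = 15/5 = 3
Chebyshev: P(|X-mu| >= k*sigma) <= 1/k^2 = 1/3^2 = 1/9

1/9


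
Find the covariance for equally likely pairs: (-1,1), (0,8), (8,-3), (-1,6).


E[X]=3/2, E[Y]=3, E[XY]=-31/4
Cov(X,Y) = E[XY] - E[X]E[Y] = -31/4 - 3/2*3 = -49/4

-49/4


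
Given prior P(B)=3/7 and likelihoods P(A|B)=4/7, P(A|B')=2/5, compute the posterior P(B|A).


P(A) = P(A|B)P(B) + P(A|B')P(B') = 4/7*3/7 + 2/5*4/7 = 116/245
P(B|A) = P(A|B)P(B)/P(A) = (12/49)/(116/245) = 15/29

15/29


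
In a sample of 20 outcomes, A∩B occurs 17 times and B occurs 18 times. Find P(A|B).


P(A|B) = P(A∩B)/P(B) = (17/20)/(18/20) = 17/18

17/18


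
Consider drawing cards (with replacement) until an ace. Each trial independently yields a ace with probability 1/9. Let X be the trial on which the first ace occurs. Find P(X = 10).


P(X=10) = (1-p)^9 * p = (8/9)^9 * 1/9
= 134217728/387420489 * 1/9 = 134217728/3486784401

134217728/3486784401


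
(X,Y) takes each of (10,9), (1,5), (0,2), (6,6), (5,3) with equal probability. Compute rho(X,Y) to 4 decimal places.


Cov(X,Y) = 7.2000, Var(X) = 13.0400, Var(Y) = 6.0000
rho = Cov/(sqrt(VarX)*sqrt(VarY)) = 0.8140

0.8140


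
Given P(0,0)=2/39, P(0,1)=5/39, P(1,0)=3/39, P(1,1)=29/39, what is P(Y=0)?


P(Y=0) = P(0,0)+P(1,0) = 2/39 + 3/39 = 5/39

5/39


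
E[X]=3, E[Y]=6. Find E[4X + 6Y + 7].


E[4X + 6Y + 7] = 4*E[X] + 6*E[Y] + 7
= (4)*(3) + (6)*(6) + (7)
= 12 + 36 + 7 = 55

55


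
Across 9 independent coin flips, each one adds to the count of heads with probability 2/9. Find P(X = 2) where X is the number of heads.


P(X=2) = C(9,2) * p^2 * (1-p)^7
= 36 * 4/81 * 823543/4782969
= 13176688/43046721

13176688/43046721


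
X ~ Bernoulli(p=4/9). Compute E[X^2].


For Bernoulli: X in {0,1}
E[X^2] = 0^2*(1-4/9) + 1^2*4/9 = 4/9

4/9


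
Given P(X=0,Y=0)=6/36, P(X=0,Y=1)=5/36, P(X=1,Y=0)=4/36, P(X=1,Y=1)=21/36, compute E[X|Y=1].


P(Y=1) = 26/36
E[X|Y=1] = (0*5 + 1*21)/26 = 21/26

21/26


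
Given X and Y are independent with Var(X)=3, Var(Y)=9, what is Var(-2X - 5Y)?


Independence => Cov(X,Y)=0
Var(-2X - 5Y) = (-2)^2*Var(X) + (-5)^2*Var(Y)
= 4*3 + 25*9 = 237

237


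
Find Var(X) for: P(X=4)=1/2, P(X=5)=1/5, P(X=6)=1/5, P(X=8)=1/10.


E[X] = 5, E[X^2] = 133/5
Var(X) = E[X^2] - (E[X])^2 = 133/5 - (5)^2 = 8/5

8/5


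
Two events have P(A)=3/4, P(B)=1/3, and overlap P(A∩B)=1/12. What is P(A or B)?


P(A∪B) = P(A) + P(B) - P(A∩B)
= 3/4 + 1/3 - 1/12 = 1

1


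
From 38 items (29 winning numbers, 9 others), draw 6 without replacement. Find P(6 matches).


P(X=6) = C(29,6)*C(9,0) / C(38,6)
= 475020*1 / 2760681
= 475020/2760681 = 22620/131461

22620/131461


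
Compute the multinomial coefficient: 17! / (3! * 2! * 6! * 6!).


17! = 355687428096000
Denominator: 3!=6 * 2!=2 * 6!=720 * 6!=720
Coefficient = 355687428096000 / 6220800 = 57177120

57177120


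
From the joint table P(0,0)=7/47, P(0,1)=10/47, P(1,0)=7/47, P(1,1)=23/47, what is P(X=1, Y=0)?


Read from table: P(X=1, Y=0) = 7/47

7/47


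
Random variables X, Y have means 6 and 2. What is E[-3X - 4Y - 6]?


E[-3X - 4Y - 6] = -3*E[X] - 4*E[Y] - 6
= (-3)*(6) + (-4)*(2) + (-6)
= -18 - 8 - 6 = -32

-32


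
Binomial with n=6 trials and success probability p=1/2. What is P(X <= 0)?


P(X<=0) = P(X=0)
= 1/64
= 1/64

1/64


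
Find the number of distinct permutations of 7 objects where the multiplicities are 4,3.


7! = 5040
Denominator: 4!=24 * 3!=6
Coefficient = 5040 / 144 = 35

35


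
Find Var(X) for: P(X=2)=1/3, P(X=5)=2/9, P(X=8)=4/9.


E[X] = 16/3, E[X^2] = 106/3
Var(X) = E[X^2] - (E[X])^2 = 106/3 - (16/3)^2 = 62/9

62/9


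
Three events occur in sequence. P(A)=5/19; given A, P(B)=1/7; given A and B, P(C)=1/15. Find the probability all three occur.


P(A∩B∩C) = P(A) * P(B|A) * P(C|A∩B)
= 5/19 * 1/7 * 1/15
= 5/133 * 1/15 = 1/399

1/399


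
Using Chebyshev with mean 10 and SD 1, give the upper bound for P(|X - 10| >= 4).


k = 4/1 = 4
Chebyshev: P(|X-mu| >= k*sigma) <= 1/k^2 = 1/4^2 = 1/16

1/16


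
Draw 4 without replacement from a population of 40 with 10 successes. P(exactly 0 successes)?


P(X=0) = C(10,0)*C(30,4) / C(40,4)
= 1*27405 / 91390
= 27405/91390 = 5481/18278

5481/18278


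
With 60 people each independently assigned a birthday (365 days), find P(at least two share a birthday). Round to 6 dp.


P(all different) = prod((365-i)/365 for i=0..59) = 0.005877
P(at least one match) = 1 - 0.005877 = 0.994123

0.994123


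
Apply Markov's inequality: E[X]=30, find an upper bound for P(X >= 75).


Markov: P(X >= a) <= E[X]/a
P(X >= 75) <= 30/75 = 2/5

2/5


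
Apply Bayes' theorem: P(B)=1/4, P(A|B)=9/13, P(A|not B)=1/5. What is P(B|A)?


P(A) = P(A|B)P(B) + P(A|B')P(B') = 9/13*1/4 + 1/5*3/4 = 21/65
P(B|A) = P(A|B)P(B)/P(A) = (9/52)/(21/65) = 15/28

15/28


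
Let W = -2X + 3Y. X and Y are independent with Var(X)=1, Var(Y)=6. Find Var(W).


Independence => Cov(X,Y)=0
Var(-2X + 3Y) = (-2)^2*Var(X) + 3^2*Var(Y)
= 4*1 + 9*6 = 58

58


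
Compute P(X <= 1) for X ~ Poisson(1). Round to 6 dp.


P(X<=1) = e^(-1)*1^0/0! + e^(-1)*1^1/1!
≈ 0.3678794412 + 0.3678794412
= 0.7357588824
≈ 0.735759

0.735759


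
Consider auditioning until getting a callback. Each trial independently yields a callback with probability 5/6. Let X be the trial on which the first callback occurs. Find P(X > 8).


P(X > 8) = P(first 8 trials all fail) = (1-p)^8 = (1/6)^8 = 1/1679616

1/1679616


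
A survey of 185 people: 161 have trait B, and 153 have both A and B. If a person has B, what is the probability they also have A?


P(A|B) = P(A∩B)/P(B) = (153/185)/(161/185) = 153/161

153/161


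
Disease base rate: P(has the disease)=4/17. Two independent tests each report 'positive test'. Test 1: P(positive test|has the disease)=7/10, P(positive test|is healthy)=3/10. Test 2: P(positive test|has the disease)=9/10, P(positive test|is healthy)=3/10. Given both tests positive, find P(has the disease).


After test 1: P(+) = 7/10*4/17 + 3/10*13/17 = 67/170
P(B|+) = (14/85)/(67/170) = 28/67
After test 2 (use post1 as new prior): P(+) = 9/10*28/67 + 3/10*39/67 = 369/670
P(B|+,+) = (126/335)/(369/670) = 28/41

28/41


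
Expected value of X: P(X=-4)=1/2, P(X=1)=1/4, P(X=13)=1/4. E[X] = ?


E[X] = sum(x * P(x))
= -4*1/2 + 1*1/4 + 13*1/4
= 3/2

3/2


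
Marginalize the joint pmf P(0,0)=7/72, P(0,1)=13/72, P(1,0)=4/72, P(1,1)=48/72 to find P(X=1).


P(X=1) = P(1,0)+P(1,1) = 4/72 + 48/72 = 52/72 = 13/18

13/18


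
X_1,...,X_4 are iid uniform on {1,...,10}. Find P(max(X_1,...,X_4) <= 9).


P(max <= 9) = P(all X_i <= 9) = (P(X_1 <= 9))^4
= (9/10)^4 = 6561/10000

6561/10000


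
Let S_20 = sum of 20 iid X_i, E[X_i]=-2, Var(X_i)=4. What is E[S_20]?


E[S_n] = n*E[X_1] = 20*-2 = -40

-40


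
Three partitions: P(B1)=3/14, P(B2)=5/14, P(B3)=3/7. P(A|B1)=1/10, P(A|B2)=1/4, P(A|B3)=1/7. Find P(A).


P(A) = P(A|B1)P(B1) + P(A|B2)P(B2) + P(A|B3)P(B3)
= 1/10*3/14 + 1/4*5/14 + 1/7*3/7
= 3/140 + 5/56 + 3/49 = 337/1960

337/1960


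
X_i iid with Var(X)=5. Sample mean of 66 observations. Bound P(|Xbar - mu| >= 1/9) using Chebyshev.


Var(Xbar) = Var(X)/n = 5/66
Chebyshev: P(|Xbar-mu| >= 1/9) <= Var(Xbar)/(1/9)^2 = (5/66)/(1/81) = 135/22
Bound exceeds 1, so trivial bound: 1

1


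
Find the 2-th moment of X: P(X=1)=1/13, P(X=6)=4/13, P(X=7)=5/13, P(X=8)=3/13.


E[X^2] = sum(x^2 * P(x))
= 1*1/13 + 36*4/13 + 49*5/13 + 64*3/13
= 582/13

582/13


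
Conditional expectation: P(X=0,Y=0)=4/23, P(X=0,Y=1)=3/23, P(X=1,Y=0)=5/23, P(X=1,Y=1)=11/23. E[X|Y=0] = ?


P(Y=0) = 9/23
E[X|Y=0] = (0*4 + 1*5)/9 = 5/9

5/9


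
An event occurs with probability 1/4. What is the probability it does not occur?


P(A') = 1 - P(A) = 1 - 1/4 = 3/4

3/4


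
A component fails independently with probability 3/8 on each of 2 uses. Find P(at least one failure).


P(at least one) = 1 - P(none)
P(none) = (1 - 3/8)^2 = (5/8)^2 = 25/64
P(at least one) = 1 - 25/64 = 39/64

39/64


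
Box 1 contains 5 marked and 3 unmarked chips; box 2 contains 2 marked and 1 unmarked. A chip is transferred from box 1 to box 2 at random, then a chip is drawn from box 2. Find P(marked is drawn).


P(transfer marked) = 5/8; P(transfer unmarked) = 3/8
If marked transferred: Urn II has 3 marked of 4, so P(marked|marked moved) = 3/4
If unmarked transferred: Urn II has 2 marked of 4, so P(marked|unmarked moved) = 1/2
By total probability: P(marked) = 5/8*3/4 + 3/8*1/2 = 21/32

21/32


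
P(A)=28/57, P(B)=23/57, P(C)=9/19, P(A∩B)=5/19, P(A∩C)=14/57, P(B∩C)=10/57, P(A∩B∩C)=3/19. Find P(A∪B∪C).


P(A∪B∪C) = P(A)+P(B)+P(C) - P(AB)-P(AC)-P(BC) + P(ABC)
= 28/57+23/57+9/19 - 5/19-14/57-10/57 + 3/19
= 16/19

16/19


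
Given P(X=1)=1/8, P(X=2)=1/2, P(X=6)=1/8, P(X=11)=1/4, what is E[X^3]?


E[X^3] = sum(g(x)*P(x))
= 1*1/8 + 8*1/2 + 216*1/8 + 1331*1/4
= 2911/8

2911/8


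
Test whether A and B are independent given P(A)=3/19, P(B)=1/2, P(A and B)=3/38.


P(A)*P(B) = 3/19*1/2 = 3/38
P(A∩B) = 3/38, which equals P(A)P(B), so independent

Yes, A and B are independent


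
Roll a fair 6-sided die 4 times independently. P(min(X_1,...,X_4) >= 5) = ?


P(min >= 5) = P(all X_i >= 5) = (P(X_1 >= 5))^4
= (2/6)^4 = (1/3)^4 = 1/81

1/81


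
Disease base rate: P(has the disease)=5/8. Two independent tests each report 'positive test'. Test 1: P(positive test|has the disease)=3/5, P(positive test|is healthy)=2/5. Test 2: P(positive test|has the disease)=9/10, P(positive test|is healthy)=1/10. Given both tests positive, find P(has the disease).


After test 1: P(+) = 3/5*5/8 + 2/5*3/8 = 21/40
P(B|+) = (3/8)/(21/40) = 5/7
After test 2 (use post1 as new prior): P(+) = 9/10*5/7 + 1/10*2/7 = 47/70
P(B|+,+) = (9/14)/(47/70) = 45/47

45/47


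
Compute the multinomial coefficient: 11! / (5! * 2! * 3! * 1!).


11! = 39916800
Denominator: 5!=120 * 2!=2 * 3!=6 * 1!=1
Coefficient = 39916800 / 1440 = 27720

27720


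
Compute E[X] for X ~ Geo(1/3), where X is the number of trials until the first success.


For geometric (trials until first success), E[X] = 1/p = 1/(1/3) = 3

3


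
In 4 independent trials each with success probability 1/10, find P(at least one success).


P(at least one) = 1 - P(none)
P(none) = (1 - 1/10)^4 = (9/10)^4 = 6561/10000
P(at least one) = 1 - 6561/10000 = 3439/10000

3439/10000


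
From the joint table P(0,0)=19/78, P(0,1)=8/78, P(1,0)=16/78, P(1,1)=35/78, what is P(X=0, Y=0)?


Read from table: P(X=0, Y=0) = 19/78

19/78


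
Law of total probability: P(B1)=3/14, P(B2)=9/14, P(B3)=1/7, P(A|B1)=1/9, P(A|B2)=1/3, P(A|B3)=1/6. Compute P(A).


P(A) = P(A|B1)P(B1) + P(A|B2)P(B2) + P(A|B3)P(B3)
= 1/9*3/14 + 1/3*9/14 + 1/6*1/7
= 1/42 + 3/14 + 1/42 = 11/42

11/42


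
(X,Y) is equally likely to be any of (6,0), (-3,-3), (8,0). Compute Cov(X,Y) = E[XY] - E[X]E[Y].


E[X]=11/3, E[Y]=-1, E[XY]=3
Cov(X,Y) = E[XY] - E[X]E[Y] = 3 - 11/3*-1 = 20/3

20/3


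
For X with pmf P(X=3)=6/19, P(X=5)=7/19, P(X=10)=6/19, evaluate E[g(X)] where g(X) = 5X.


E[5X] = sum(g(x)*P(x))
= 15*6/19 + 25*7/19 + 50*6/19
= 565/19

565/19


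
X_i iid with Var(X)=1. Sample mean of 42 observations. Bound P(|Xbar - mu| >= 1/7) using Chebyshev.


Var(Xbar) = Var(X)/n = 1/42
Chebyshev: P(|Xbar-mu| >= 1/7) <= Var(Xbar)/(1/7)^2 = (1/42)/(1/49) = 7/6
Bound exceeds 1, so trivial bound: 1

1


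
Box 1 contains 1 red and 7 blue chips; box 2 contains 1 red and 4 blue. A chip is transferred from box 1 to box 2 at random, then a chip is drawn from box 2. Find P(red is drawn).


P(transfer red) = 1/8; P(transfer blue) = 7/8
If red transferred: Urn II has 2 red of 6, so P(red|red moved) = 1/3
If blue transferred: Urn II has 1 red of 6, so P(red|blue moved) = 1/6
By total probability: P(red) = 1/8*1/3 + 7/8*1/6 = 3/16

3/16


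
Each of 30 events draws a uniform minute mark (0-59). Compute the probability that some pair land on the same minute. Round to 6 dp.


P(all different) = prod((60-i)/60 for i=0..29) = 0.000142
P(at least one match) = 1 - 0.000142 = 0.999858

0.999858


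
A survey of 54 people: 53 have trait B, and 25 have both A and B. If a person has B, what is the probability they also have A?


P(A|B) = P(A∩B)/P(B) = (25/54)/(53/54) = 25/53

25/53


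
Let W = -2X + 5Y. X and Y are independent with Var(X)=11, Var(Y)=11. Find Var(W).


Independence => Cov(X,Y)=0
Var(-2X + 5Y) = (-2)^2*Var(X) + 5^2*Var(Y)
= 4*11 + 25*11 = 319

319


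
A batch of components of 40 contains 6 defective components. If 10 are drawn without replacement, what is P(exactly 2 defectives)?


P(X=2) = C(6,2)*C(34,8) / C(40,10)
= 15*18156204 / 847660528
= 272343060/847660528 = 11745/36556

11745/36556


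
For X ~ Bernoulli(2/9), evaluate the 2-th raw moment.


For Bernoulli: X in {0,1}
E[X^2] = 0^2*(1-2/9) + 1^2*2/9 = 2/9

2/9


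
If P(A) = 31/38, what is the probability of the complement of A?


P(A') = 1 - P(A) = 1 - 31/38 = 7/38

7/38


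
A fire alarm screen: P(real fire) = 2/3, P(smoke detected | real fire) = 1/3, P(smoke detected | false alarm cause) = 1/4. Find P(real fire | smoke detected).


P(A) = P(A|B)P(B) + P(A|B')P(B') = 1/3*2/3 + 1/4*1/3 = 11/36
P(B|A) = P(A|B)P(B)/P(A) = (2/9)/(11/36) = 8/11

8/11


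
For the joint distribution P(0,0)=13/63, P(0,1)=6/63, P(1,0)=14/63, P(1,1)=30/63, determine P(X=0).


P(X=0) = P(0,0)+P(0,1) = 13/63 + 6/63 = 19/63

19/63


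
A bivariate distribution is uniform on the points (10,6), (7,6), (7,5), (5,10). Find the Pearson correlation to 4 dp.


Cov(X,Y) = -2.1875, Var(X) = 3.1875, Var(Y) = 3.6875
rho = Cov/(sqrt(VarX)*sqrt(VarY)) = -0.6381

-0.6381


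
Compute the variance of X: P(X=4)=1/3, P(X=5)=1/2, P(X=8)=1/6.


E[X] = 31/6, E[X^2] = 57/2
Var(X) = E[X^2] - (E[X])^2 = 57/2 - (31/6)^2 = 65/36

65/36


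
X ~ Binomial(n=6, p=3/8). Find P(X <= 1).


P(X<=1) = P(X=0) + P(X=1)
= 15625/262144 + 28125/131072
= 71875/262144

71875/262144


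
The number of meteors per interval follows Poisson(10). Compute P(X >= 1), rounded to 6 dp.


P(X>=1) = 1 - P(X<=0) = 1 - (e^(-10)*10^0/0!)
≈ 1 - 0.0000453999 = 0.9999546001
≈ 0.999955

0.999955


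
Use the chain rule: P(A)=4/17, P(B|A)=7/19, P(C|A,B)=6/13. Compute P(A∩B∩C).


P(A∩B∩C) = P(A) * P(B|A) * P(C|A∩B)
= 4/17 * 7/19 * 6/13
= 28/323 * 6/13 = 168/4199

168/4199


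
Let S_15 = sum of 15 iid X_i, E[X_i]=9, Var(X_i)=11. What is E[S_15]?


E[S_n] = n*E[X_1] = 15*9 = 135

135


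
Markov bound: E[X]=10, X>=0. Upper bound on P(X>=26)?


Markov: P(X >= a) <= E[X]/a
P(X >= 26) <= 10/26 = 5/13

5/13


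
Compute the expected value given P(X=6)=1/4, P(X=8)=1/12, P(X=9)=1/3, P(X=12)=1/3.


E[X] = sum(x * P(x))
= 6*1/4 + 8*1/12 + 9*1/3 + 12*1/3
= 55/6

55/6


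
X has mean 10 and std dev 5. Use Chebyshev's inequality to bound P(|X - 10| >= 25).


k = 25/5 = 5
Chebyshev: P(|X-mu| >= k*sigma) <= 1/k^2 = 1/5^2 = 1/25

1/25


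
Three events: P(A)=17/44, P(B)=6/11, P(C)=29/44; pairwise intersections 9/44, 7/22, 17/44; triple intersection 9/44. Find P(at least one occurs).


P(A∪B∪C) = P(A)+P(B)+P(C) - P(AB)-P(AC)-P(BC) + P(ABC)
= 17/44+6/11+29/44 - 9/44-7/22-17/44 + 9/44
= 39/44

39/44


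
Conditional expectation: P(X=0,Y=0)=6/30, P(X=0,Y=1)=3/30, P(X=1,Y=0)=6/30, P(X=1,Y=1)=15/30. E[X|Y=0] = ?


P(Y=0) = 12/30
E[X|Y=0] = (0*6 + 1*6)/12 = 6/12 = 1/2

1/2


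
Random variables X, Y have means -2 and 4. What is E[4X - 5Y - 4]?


E[4X - 5Y - 4] = 4*E[X] - 5*E[Y] - 4
= (4)*(-2) + (-5)*(4) + (-4)
= -8 - 20 - 4 = -32

-32


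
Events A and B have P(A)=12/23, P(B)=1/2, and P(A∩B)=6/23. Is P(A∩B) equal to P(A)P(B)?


P(A)*P(B) = 12/23*1/2 = 6/23
P(A∩B) = 6/23, which equals P(A)P(B), so independent

Yes, A and B are independent


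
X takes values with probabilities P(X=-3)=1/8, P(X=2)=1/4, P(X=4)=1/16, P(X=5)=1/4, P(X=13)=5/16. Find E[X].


E[X] = sum(x * P(x))
= -3*1/8 + 2*1/4 + 4*1/16 + 5*1/4 + 13*5/16
= 91/16

91/16


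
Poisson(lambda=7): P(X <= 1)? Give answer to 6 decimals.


P(X<=1) = e^(-7)*7^0/0! + e^(-7)*7^1/1!
≈ 0.0009118820 + 0.0063831738
= 0.0072950558
≈ 0.007295

0.007295


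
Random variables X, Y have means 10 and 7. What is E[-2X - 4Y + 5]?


E[-2X - 4Y + 5] = -2*E[X] - 4*E[Y] + 5
= (-2)*(10) + (-4)*(7) + (5)
= -20 - 28 + 5 = -43

-43


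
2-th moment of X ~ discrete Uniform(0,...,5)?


E[X^2] = (1/6) * sum(x^2 for x=0..5)
= 55/6

55/6


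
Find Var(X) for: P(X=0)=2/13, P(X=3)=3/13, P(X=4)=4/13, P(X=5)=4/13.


E[X] = 45/13, E[X^2] = 191/13
Var(X) = E[X^2] - (E[X])^2 = 191/13 - (45/13)^2 = 458/169

458/169


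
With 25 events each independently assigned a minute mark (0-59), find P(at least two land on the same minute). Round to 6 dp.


P(all different) = prod((60-i)/60 for i=0..24) = 0.002832
P(at least one match) = 1 - 0.002832 = 0.997168

0.997168


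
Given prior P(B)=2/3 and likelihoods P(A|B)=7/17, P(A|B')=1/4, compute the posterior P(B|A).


P(A) = P(A|B)P(B) + P(A|B')P(B') = 7/17*2/3 + 1/4*1/3 = 73/204
P(B|A) = P(A|B)P(B)/P(A) = (14/51)/(73/204) = 56/73

56/73


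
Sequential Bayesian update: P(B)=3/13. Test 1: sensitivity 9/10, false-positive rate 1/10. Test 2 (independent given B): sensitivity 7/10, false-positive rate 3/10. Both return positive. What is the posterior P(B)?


After test 1: P(+) = 9/10*3/13 + 1/10*10/13 = 37/130
P(B|+) = (27/130)/(37/130) = 27/37
After test 2 (use post1 as new prior): P(+) = 7/10*27/37 + 3/10*10/37 = 219/370
P(B|+,+) = (189/370)/(219/370) = 63/73

63/73


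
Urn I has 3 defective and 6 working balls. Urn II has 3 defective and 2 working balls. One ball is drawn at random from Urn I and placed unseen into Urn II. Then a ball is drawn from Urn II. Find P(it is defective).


P(transfer defective) = 3/9 = 1/3; P(transfer working) = 2/3
If defective transferred: Urn II has 4 defective of 6, so P(defective|defective moved) = 2/3
If working transferred: Urn II has 3 defective of 6, so P(defective|working moved) = 1/2
By total probability: P(defective) = 1/3*2/3 + 2/3*1/2 = 5/9

5/9


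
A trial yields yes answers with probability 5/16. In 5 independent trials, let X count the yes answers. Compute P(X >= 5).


P(X>=5) = P(X=5)
= 3125/1048576
= 3125/1048576

3125/1048576


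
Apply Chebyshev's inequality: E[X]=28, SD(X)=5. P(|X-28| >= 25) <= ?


k = 25/5 = 5
Chebyshev: P(|X-mu| >= k*sigma) <= 1/k^2 = 1/5^2 = 1/25

1/25


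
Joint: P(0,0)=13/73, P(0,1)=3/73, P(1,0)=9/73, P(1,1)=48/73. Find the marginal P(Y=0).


P(Y=0) = P(0,0)+P(1,0) = 13/73 + 9/73 = 22/73

22/73


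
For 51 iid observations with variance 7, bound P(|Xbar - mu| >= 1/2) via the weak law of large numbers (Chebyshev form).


Var(Xbar) = Var(X)/n = 7/51
Chebyshev: P(|Xbar-mu| >= 1/2) <= Var(Xbar)/(1/2)^2 = (7/51)/(1/4) = 28/51

28/51


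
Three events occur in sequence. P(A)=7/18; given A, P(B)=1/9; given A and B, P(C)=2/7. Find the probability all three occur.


P(A∩B∩C) = P(A) * P(B|A) * P(C|A∩B)
= 7/18 * 1/9 * 2/7
= 7/162 * 2/7 = 1/81

1/81


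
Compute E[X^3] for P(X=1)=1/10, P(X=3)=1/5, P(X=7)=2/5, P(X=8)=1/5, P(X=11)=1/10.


E[X^3] = sum(g(x)*P(x))
= 1*1/10 + 27*1/5 + 343*2/5 + 512*1/5 + 1331*1/10
= 1891/5

1891/5


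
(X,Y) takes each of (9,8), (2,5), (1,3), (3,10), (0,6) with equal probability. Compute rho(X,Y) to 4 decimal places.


Cov(X,Y) = 3.8000, Var(X) = 10.0000, Var(Y) = 5.8400
rho = Cov/(sqrt(VarX)*sqrt(VarY)) = 0.4973

0.4973


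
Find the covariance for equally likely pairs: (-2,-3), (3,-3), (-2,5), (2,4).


E[X]=1/4, E[Y]=3/4, E[XY]=-5/4
Cov(X,Y) = E[XY] - E[X]E[Y] = -5/4 - 1/4*3/4 = -23/16

-23/16


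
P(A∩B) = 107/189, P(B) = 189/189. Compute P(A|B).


P(A|B) = P(A∩B)/P(B) = (107/189)/(189/189) = 107/189

107/189


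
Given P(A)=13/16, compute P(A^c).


P(A') = 1 - P(A) = 1 - 13/16 = 3/16

3/16


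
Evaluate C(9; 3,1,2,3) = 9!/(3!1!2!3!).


9! = 362880
Denominator: 3!=6 * 1!=1 * 2!=2 * 3!=6
Coefficient = 362880 / 72 = 5040

5040


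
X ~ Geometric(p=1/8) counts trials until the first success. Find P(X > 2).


P(X > 2) = P(first 2 trials all fail) = (1-p)^2 = (7/8)^2 = 49/64

49/64


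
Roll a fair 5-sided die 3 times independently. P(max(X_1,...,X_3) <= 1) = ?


P(max <= 1) = P(all X_i <= 1) = (P(X_1 <= 1))^3
= (1/5)^3 = 1/125

1/125


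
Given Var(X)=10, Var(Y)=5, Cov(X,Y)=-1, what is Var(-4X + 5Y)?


Var(-4X + 5Y) = (-4)^2*Var(X) + 5^2*Var(Y) + 2*(-4)*5*Cov(X,Y)
= 16*10 + 25*5 - 40*(-1)
= 160 + 125 + 40 = 325

325


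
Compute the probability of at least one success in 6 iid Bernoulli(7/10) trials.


P(at least one) = 1 - P(none)
P(none) = (1 - 7/10)^6 = (3/10)^6 = 729/1000000
P(at least one) = 1 - 729/1000000 = 999271/1000000

999271/1000000


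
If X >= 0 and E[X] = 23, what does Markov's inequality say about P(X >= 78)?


Markov: P(X >= a) <= E[X]/a
P(X >= 78) <= 23/78

23/78


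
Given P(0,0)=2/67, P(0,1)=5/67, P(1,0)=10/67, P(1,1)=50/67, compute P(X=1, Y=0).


Read from table: P(X=1, Y=0) = 10/67

10/67


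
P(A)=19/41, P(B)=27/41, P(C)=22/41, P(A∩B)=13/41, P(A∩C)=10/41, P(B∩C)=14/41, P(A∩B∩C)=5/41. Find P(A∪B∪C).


P(A∪B∪C) = P(A)+P(B)+P(C) - P(AB)-P(AC)-P(BC) + P(ABC)
= 19/41+27/41+22/41 - 13/41-10/41-14/41 + 5/41
= 36/41

36/41


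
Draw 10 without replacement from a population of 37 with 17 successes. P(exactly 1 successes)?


P(X=1) = C(17,1)*C(20,9) / C(37,10)
= 17*167960 / 348330136
= 2855320/348330136 = 20995/2561251

20995/2561251


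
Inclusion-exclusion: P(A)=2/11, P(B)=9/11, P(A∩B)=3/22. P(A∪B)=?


P(A∪B) = P(A) + P(B) - P(A∩B)
= 2/11 + 9/11 - 3/22 = 19/22

19/22


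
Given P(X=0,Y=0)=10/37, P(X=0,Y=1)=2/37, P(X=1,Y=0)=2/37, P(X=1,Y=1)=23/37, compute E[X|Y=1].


P(Y=1) = 25/37
E[X|Y=1] = (0*2 + 1*23)/25 = 23/25

23/25


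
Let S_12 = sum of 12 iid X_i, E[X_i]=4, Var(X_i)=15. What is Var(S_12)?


By independence, Var(S_n) = n*Var(X_1) = 12*15 = 180

180


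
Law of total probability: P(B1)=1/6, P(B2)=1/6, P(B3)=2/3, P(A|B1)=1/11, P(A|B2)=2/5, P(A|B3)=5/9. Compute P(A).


P(A) = P(A|B1)P(B1) + P(A|B2)P(B2) + P(A|B3)P(B3)
= 1/11*1/6 + 2/5*1/6 + 5/9*2/3
= 1/66 + 1/15 + 10/27 = 1343/2970

1343/2970


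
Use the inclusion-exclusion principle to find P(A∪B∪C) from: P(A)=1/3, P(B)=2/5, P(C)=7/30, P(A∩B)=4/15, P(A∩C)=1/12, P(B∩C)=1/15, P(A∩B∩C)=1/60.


P(A∪B∪C) = P(A)+P(B)+P(C) - P(AB)-P(AC)-P(BC) + P(ABC)
= 1/3+2/5+7/30 - 4/15-1/12-1/15 + 1/60
= 17/30

17/30


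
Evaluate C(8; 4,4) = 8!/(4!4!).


8! = 40320
Denominator: 4!=24 * 4!=24
Coefficient = 40320 / 576 = 70

70


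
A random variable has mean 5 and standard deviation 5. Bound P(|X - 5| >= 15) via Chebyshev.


k = 15/5 = 3
Chebyshev: P(|X-mu| >= k*sigma) <= 1/k^2 = 1/3^2 = 1/9

1/9


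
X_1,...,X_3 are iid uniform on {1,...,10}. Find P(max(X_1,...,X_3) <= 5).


P(max <= 5) = P(all X_i <= 5) = (P(X_1 <= 5))^3
= (5/10)^3 = (1/2)^3 = 1/8

1/8


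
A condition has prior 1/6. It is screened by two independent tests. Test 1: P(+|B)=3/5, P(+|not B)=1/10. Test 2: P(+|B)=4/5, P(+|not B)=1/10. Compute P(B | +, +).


After test 1: P(+) = 3/5*1/6 + 1/10*5/6 = 11/60
P(B|+) = (1/10)/(11/60) = 6/11
After test 2 (use post1 as new prior): P(+) = 4/5*6/11 + 1/10*5/11 = 53/110
P(B|+,+) = (24/55)/(53/110) = 48/53

48/53


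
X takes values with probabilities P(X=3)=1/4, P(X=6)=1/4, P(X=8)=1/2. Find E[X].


E[X] = sum(x * P(x))
= 3*1/4 + 6*1/4 + 8*1/2
= 25/4

25/4


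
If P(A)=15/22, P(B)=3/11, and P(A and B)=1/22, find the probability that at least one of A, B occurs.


P(A∪B) = P(A) + P(B) - P(A∩B)
= 15/22 + 3/11 - 1/22 = 10/11

10/11


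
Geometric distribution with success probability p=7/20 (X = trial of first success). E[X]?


For geometric (trials until first success), E[X] = 1/p = 1/(7/20) = 20/7

20/7


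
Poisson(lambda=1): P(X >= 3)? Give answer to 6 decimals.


P(X>=3) = 1 - P(X<=2) = 1 - (e^(-1)*1^0/0! + e^(-1)*1^1/1! + e^(-1)*1^2/2!)
≈ 1 - (0.3678794412 + 0.3678794412 + 0.1839397206)
= 1 - 0.9196986030 = 0.0803013970
≈ 0.080301

0.080301


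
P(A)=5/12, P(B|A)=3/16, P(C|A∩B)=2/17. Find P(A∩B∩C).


P(A∩B∩C) = P(A) * P(B|A) * P(C|A∩B)
= 5/12 * 3/16 * 2/17
= 5/64 * 2/17 = 5/544

5/544


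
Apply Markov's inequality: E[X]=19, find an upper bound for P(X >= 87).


Markov: P(X >= a) <= E[X]/a
P(X >= 87) <= 19/87

19/87


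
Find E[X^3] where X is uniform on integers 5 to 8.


E[X^3] = (1/4) * sum(x^3 for x=5..8)
= 1196/4 = 299

299


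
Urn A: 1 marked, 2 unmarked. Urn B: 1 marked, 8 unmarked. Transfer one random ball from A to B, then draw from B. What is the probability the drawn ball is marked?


P(transfer marked) = 1/3; P(transfer unmarked) = 2/3
If marked transferred: Urn II has 2 marked of 10, so P(marked|marked moved) = 1/5
If unmarked transferred: Urn II has 1 marked of 10, so P(marked|unmarked moved) = 1/10
By total probability: P(marked) = 1/3*1/5 + 2/3*1/10 = 2/15

2/15


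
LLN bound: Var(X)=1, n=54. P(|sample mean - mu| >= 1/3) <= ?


Var(Xbar) = Var(X)/n = 1/54
Chebyshev: P(|Xbar-mu| >= 1/3) <= Var(Xbar)/(1/3)^2 = (1/54)/(1/9) = 1/6

1/6


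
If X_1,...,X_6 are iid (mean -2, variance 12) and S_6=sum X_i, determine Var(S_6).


By independence, Var(S_n) = n*Var(X_1) = 6*12 = 72

72


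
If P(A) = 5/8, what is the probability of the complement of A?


P(A') = 1 - P(A) = 1 - 5/8 = 3/8

3/8


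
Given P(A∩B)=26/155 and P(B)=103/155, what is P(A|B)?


P(A|B) = P(A∩B)/P(B) = (26/155)/(103/155) = 26/103

26/103


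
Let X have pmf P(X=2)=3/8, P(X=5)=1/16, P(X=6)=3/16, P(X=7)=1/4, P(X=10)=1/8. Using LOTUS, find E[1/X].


E[1/X] = sum(g(x)*P(x))
= 1/2*3/8 + 1/5*1/16 + 1/6*3/16 + 1/7*1/4 + 1/10*1/8
= 313/1120

313/1120


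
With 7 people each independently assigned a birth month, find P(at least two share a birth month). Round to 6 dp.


P(all different) = prod((12-i)/12 for i=0..6) = 0.111400
P(at least one match) = 1 - 0.111400 = 0.888600

0.888600


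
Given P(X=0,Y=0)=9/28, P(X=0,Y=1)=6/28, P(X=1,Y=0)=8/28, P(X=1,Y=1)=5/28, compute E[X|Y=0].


P(Y=0) = 17/28
E[X|Y=0] = (0*9 + 1*8)/17 = 8/17

8/17


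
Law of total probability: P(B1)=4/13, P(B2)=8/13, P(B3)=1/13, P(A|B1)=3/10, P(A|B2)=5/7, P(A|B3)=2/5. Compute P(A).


P(A) = P(A|B1)P(B1) + P(A|B2)P(B2) + P(A|B3)P(B3)
= 3/10*4/13 + 5/7*8/13 + 2/5*1/13
= 6/65 + 40/91 + 2/65 = 256/455

256/455


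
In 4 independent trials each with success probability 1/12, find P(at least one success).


P(at least one) = 1 - P(none)
P(none) = (1 - 1/12)^4 = (11/12)^4 = 14641/20736
P(at least one) = 1 - 14641/20736 = 6095/20736

6095/20736


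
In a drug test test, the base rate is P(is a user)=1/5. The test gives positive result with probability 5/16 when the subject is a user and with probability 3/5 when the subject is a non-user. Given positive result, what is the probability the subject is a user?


P(A) = P(A|B)P(B) + P(A|B')P(B') = 5/16*1/5 + 3/5*4/5 = 217/400
P(B|A) = P(A|B)P(B)/P(A) = (1/16)/(217/400) = 25/217

25/217


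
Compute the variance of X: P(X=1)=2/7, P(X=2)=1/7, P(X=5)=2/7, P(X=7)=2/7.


E[X] = 4, E[X^2] = 22
Var(X) = E[X^2] - (E[X])^2 = 22 - (4)^2 = 6

6


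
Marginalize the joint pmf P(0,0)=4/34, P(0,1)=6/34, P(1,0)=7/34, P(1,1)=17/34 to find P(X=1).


P(X=1) = P(1,0)+P(1,1) = 7/34 + 17/34 = 24/34 = 12/17

12/17


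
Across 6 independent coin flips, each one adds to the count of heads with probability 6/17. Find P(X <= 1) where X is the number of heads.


P(X<=1) = P(X=0) + P(X=1)
= 1771561/24137569 + 5797836/24137569
= 7569397/24137569

7569397/24137569


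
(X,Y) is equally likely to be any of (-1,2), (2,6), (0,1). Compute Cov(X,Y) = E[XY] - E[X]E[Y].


E[X]=1/3, E[Y]=3, E[XY]=10/3
Cov(X,Y) = E[XY] - E[X]E[Y] = 10/3 - 1/3*3 = 7/3

7/3


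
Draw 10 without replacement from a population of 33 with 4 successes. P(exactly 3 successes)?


P(X=3) = C(4,3)*C(29,7) / C(33,10)
= 4*1560780 / 92561040
= 6243120/92561040 = 23/341

23/341


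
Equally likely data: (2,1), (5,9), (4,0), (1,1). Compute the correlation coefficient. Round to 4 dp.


Cov(X,Y) = 3.7500, Var(X) = 2.5000, Var(Y) = 13.1875
rho = Cov/(sqrt(VarX)*sqrt(VarY)) = 0.6531

0.6531


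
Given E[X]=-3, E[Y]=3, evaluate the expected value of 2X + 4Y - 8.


E[2X + 4Y - 8] = 2*E[X] + 4*E[Y] - 8
= (2)*(-3) + (4)*(3) + (-8)
= -6 + 12 - 8 = -2

-2


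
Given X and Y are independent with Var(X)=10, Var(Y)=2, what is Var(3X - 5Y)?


Independence => Cov(X,Y)=0
Var(3X - 5Y) = 3^2*Var(X) + (-5)^2*Var(Y)
= 9*10 + 25*2 = 140

140


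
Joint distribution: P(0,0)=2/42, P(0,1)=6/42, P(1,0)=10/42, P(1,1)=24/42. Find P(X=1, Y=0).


Read from table: P(X=1, Y=0) = 10/42 = 5/21

5/21


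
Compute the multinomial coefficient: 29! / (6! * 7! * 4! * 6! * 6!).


29! = 8841761993739701954543616000000
Denominator: 6!=720 * 7!=5040 * 4!=24 * 6!=720 * 6!=720
Coefficient = 8841761993739701954543616000000 / 45148078080000 = 195839166798475200

195839166798475200
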